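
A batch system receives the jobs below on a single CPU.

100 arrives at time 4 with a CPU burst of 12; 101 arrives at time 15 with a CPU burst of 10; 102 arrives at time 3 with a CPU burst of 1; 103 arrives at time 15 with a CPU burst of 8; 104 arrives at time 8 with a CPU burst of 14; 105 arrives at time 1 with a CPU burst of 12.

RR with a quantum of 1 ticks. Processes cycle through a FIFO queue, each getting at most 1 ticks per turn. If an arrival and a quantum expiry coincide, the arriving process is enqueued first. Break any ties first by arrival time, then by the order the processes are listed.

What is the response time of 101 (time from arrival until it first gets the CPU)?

2

Schedule: | idle 0-1 | 105 1-3 | 102 3-4 | 105 4-5 | 100 5-6 | 105 6-7 | 100 7-8 | 105 8-9 | 104 9-10 | 100 10-11 | 105 11-12 | 104 12-13 | 100 13-14 | 105 14-15 | 104 15-16 | 100 16-17 | 101 17-18 | 103 18-19 | 105 19-20 | 104 20-21 | 100 21-22 | 101 22-23 | 103 23-24 | 105 24-25 | 104 25-26 | 100 26-27 | 101 27-28 | 103 28-29 | 105 29-30 | 104 30-31 | 100 31-32 | 101 32-33 | 103 33-34 | 105 34-35 | 104 35-36 | 100 36-37 | 101 37-38 | 103 38-39 | 105 39-40 | 104 40-41 | 100 41-42 | 101 42-43 | 103 43-44 | 104 44-45 | 100 45-46 | 101 46-47 | 103 47-48 | 104 48-49 | 100 49-50 | 101 50-51 | 103 51-52 | 104 52-53 | 101 53-54 | 104 54-55 | 101 55-56 | 104 56-58 |
Completion: 100=50  101=56  102=4  103=52  104=58  105=40
Turnaround (C−A): 100=46  101=41  102=1  103=37  104=50  105=39
Response(101) = first start − arrival = 17 − 15 = 2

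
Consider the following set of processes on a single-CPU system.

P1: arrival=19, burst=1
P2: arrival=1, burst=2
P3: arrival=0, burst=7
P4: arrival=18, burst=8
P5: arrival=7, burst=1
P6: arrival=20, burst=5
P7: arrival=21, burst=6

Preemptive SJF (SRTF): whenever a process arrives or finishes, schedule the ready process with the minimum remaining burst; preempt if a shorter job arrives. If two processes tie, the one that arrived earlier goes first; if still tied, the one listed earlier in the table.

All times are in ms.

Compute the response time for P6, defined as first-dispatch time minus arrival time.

0

Timeline: | P3 0-1 | P2 1-3 | P3 3-7 | P5 7-8 | P3 8-10 | idle 10-18 | P4 18-19 | P1 19-20 | P6 20-25 | P7 25-31 | P4 31-38 |
Completion: P1=20  P2=3  P3=10  P4=38  P5=8  P6=25  P7=31
Turnaround (C−A): P1=1  P2=2  P3=10  P4=20  P5=1  P6=5  P7=10
Response(P6) = first start − arrival = 20 − 20 = 0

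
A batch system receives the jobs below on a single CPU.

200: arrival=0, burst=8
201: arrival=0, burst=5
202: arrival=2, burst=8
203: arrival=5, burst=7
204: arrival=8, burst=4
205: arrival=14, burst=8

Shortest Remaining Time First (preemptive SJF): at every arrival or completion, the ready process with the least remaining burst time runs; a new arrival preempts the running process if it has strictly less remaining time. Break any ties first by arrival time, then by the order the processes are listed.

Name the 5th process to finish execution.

Gantt: | 201 0-5 | 203 5-12 | 204 12-16 | 200 16-24 | 202 24-32 | 205 32-40 |
Completion: 200=24  201=5  202=32  203=12  204=16  205=40
Turnaround (C−A): 200=24  201=5  202=30  203=7  204=8  205=26
Finish order: 201 → 203 → 204 → 200 → 202 → 205

202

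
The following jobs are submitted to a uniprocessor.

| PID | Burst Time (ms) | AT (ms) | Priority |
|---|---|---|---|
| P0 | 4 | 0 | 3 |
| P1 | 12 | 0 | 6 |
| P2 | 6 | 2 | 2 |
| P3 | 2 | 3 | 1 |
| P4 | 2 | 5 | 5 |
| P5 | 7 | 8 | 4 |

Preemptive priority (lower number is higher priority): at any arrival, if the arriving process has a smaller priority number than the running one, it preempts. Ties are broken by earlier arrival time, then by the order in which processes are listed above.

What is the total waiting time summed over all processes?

49

Gantt: | P0 0-2 | P2 2-3 | P3 3-5 | P2 5-10 | P0 10-12 | P5 12-19 | P4 19-21 | P1 21-33 |
Completion: P0=12  P1=33  P2=10  P3=5  P4=21  P5=19
Waiting = turnaround − burst: P0=8, P1=21, P2=2, P3=0, P4=14, P5=4
Total waiting = 8 + 21 + 2 + 0 + 14 + 4 = 49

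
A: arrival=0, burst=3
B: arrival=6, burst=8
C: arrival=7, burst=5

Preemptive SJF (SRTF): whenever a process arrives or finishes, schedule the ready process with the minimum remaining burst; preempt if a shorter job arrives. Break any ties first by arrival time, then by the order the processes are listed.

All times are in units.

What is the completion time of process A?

Gantt: | A 0-3 | idle 3-6 | B 6-7 | C 7-12 | B 12-19 |
Completion: A=3  B=19  C=12
Turnaround (C−A): A=3  B=13  C=5

3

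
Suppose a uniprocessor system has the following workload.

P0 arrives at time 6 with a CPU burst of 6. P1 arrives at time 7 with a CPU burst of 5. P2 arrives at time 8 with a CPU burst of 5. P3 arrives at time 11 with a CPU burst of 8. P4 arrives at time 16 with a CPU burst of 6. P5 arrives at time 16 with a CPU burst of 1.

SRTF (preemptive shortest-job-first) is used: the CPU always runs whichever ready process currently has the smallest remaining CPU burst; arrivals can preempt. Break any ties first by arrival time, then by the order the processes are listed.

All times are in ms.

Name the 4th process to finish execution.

P2

Schedule: | idle 0-6 | P0 6-12 | P1 12-17 | P5 17-18 | P2 18-23 | P4 23-29 | P3 29-37 |
Completion: P0=12  P1=17  P2=23  P3=37  P4=29  P5=18
Turnaround (C−A): P0=6  P1=10  P2=15  P3=26  P4=13  P5=2
Finish order: P0 → P1 → P5 → P2 → P4 → P3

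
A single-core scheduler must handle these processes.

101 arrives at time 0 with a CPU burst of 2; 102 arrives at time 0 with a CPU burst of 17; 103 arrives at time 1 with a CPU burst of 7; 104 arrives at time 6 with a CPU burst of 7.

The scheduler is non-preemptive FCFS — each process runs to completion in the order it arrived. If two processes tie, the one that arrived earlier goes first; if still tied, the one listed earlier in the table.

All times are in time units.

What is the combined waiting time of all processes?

Gantt: | 101 0-2 | 102 2-19 | 103 19-26 | 104 26-33 |
Completion: 101=2  102=19  103=26  104=33
Turnaround (C−A): 101=2  102=19  103=25  104=27
Waiting = turnaround − burst: 101=0, 102=2, 103=18, 104=20
Total waiting = 0 + 2 + 18 + 20 = 40

40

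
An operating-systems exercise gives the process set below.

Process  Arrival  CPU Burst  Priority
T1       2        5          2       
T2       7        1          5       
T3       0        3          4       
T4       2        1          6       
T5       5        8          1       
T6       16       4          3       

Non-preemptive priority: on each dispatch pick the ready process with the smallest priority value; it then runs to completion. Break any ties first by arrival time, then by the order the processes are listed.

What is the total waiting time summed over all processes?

Gantt: | T3 0-3 | T1 3-8 | T5 8-16 | T6 16-20 | T2 20-21 | T4 21-22 |
Completion: T1=8  T2=21  T3=3  T4=22  T5=16  T6=20
Turnaround (C−A): T1=6  T2=14  T3=3  T4=20  T5=11  T6=4
Waiting = turnaround − burst: T1=1, T2=13, T3=0, T4=19, T5=3, T6=0
Total waiting = 1 + 13 + 0 + 19 + 3 + 0 = 36

36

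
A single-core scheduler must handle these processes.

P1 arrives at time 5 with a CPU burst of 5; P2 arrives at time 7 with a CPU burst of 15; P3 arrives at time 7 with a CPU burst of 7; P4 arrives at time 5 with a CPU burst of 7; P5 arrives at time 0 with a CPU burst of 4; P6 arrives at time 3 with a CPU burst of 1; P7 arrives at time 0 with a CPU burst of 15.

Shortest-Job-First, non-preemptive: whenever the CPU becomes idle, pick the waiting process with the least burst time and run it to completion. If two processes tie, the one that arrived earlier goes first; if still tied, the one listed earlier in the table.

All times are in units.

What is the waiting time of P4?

Gantt: | P5 0-4 | P6 4-5 | P1 5-10 | P4 10-17 | P3 17-24 | P7 24-39 | P2 39-54 |
Completion: P1=10  P2=54  P3=24  P4=17  P5=4  P6=5  P7=39
Turnaround (C−A): P1=5  P2=47  P3=17  P4=12  P5=4  P6=2  P7=39
Waiting(P4) = turnaround − burst = 12 − 7 = 5

5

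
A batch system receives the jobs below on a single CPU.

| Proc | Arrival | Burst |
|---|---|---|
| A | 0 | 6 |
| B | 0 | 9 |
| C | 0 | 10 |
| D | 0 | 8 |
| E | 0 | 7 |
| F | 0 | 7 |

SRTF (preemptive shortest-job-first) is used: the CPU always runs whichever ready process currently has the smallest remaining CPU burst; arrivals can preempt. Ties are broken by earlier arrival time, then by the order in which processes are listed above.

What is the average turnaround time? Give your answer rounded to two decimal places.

Gantt: | A 0-6 | E 6-13 | F 13-20 | D 20-28 | B 28-37 | C 37-47 |
Completion: A=6  B=37  C=47  D=28  E=13  F=20
Turnaround (C−A): A=6  B=37  C=47  D=28  E=13  F=20
Turnaround times: A=6, B=37, C=47, D=28, E=13, F=20
Average turnaround = (6+37+47+28+13+20) / 6 = 151/6 = 25.17

25.17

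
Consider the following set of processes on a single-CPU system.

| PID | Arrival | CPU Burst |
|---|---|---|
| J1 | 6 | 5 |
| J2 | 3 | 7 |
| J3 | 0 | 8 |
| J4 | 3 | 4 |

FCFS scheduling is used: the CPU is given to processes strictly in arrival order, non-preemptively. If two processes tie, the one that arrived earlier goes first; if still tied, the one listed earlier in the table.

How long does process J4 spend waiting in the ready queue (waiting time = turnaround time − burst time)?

12

Schedule: | J3 0-8 | J2 8-15 | J4 15-19 | J1 19-24 |
Completion: J1=24  J2=15  J3=8  J4=19
Waiting(J4) = turnaround − burst = 16 − 4 = 12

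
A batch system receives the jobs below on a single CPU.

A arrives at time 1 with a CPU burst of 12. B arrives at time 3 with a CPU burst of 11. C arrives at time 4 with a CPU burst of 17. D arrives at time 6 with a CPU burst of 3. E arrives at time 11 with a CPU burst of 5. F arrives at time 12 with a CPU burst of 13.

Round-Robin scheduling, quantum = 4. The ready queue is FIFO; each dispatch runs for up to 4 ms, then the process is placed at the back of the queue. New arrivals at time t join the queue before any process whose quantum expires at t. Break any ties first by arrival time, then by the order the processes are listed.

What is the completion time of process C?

62

Gantt: | idle 0-1 | A 1-5 | B 5-9 | C 9-13 | A 13-17 | D 17-20 | B 20-24 | E 24-28 | F 28-32 | C 32-36 | A 36-40 | B 40-43 | E 43-44 | F 44-48 | C 48-52 | F 52-56 | C 56-60 | F 60-61 | C 61-62 |
Completion: A=40  B=43  C=62  D=20  E=44  F=61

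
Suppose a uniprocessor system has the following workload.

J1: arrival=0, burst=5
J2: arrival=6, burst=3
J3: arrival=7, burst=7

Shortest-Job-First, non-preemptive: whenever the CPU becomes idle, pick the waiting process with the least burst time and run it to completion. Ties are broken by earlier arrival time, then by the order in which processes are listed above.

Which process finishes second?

J2

Schedule: | J1 0-5 | idle 5-6 | J2 6-9 | J3 9-16 |
Completion: J1=5  J2=9  J3=16
Turnaround (C−A): J1=5  J2=3  J3=9
Finish order: J1 → J2 → J3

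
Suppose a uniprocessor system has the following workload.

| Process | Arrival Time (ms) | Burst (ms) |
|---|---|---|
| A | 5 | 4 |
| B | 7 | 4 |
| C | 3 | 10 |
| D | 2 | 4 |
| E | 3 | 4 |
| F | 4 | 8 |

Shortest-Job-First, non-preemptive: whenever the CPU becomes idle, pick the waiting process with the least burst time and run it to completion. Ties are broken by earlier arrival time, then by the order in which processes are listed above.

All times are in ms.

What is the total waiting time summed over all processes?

52

Schedule: | idle 0-2 | D 2-6 | E 6-10 | A 10-14 | B 14-18 | F 18-26 | C 26-36 |
Completion: A=14  B=18  C=36  D=6  E=10  F=26
Turnaround (C−A): A=9  B=11  C=33  D=4  E=7  F=22
Waiting = turnaround − burst: A=5, B=7, C=23, D=0, E=3, F=14
Total waiting = 5 + 7 + 23 + 0 + 3 + 14 = 52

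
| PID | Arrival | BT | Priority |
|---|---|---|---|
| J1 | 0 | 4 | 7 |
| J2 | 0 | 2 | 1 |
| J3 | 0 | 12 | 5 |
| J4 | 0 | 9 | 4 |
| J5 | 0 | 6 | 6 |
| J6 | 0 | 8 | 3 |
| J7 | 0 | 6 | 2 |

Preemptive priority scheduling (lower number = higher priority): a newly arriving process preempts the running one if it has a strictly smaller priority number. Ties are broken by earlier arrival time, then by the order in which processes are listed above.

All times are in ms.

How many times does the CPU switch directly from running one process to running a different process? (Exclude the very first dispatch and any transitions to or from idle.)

6

Gantt: | J2 0-2 | J7 2-8 | J6 8-16 | J4 16-25 | J3 25-37 | J5 37-43 | J1 43-47 |
Completion: J1=47  J2=2  J3=37  J4=25  J5=43  J6=16  J7=8
Turnaround (C−A): J1=47  J2=2  J3=37  J4=25  J5=43  J6=16  J7=8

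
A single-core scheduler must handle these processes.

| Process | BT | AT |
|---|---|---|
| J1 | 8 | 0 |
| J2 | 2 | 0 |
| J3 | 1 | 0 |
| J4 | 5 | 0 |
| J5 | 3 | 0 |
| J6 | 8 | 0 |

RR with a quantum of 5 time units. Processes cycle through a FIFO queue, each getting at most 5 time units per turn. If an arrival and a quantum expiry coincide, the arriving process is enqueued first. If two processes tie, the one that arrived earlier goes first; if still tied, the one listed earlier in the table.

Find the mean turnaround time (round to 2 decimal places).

15.83

Gantt: | J1 0-5 | J2 5-7 | J3 7-8 | J4 8-13 | J5 13-16 | J6 16-21 | J1 21-24 | J6 24-27 |
Completion: J1=24  J2=7  J3=8  J4=13  J5=16  J6=27
Turnaround (C−A): J1=24  J2=7  J3=8  J4=13  J5=16  J6=27
Turnaround times: J1=24, J2=7, J3=8, J4=13, J5=16, J6=27
Average turnaround = (24+7+8+13+16+27) / 6 = 95/6 = 15.83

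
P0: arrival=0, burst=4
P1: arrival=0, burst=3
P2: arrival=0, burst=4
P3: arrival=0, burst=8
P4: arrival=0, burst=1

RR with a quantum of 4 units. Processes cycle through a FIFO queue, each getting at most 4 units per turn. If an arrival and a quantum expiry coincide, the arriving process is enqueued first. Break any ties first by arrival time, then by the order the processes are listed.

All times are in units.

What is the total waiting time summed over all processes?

Timeline: | P0 0-4 | P1 4-7 | P2 7-11 | P3 11-15 | P4 15-16 | P3 16-20 |
Completion: P0=4  P1=7  P2=11  P3=20  P4=16
Turnaround (C−A): P0=4  P1=7  P2=11  P3=20  P4=16
Waiting = turnaround − burst: P0=0, P1=4, P2=7, P3=12, P4=15
Total waiting = 0 + 4 + 7 + 12 + 15 = 38

38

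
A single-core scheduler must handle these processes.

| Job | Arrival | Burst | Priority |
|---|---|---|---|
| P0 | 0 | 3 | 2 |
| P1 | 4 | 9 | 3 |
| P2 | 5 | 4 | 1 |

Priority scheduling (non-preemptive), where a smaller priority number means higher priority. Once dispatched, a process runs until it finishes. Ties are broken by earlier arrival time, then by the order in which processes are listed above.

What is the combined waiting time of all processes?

Schedule: | P0 0-3 | idle 3-4 | P1 4-13 | P2 13-17 |
Completion: P0=3  P1=13  P2=17
Turnaround (C−A): P0=3  P1=9  P2=12
Waiting = turnaround − burst: P0=0, P1=0, P2=8
Total waiting = 0 + 0 + 8 = 8

8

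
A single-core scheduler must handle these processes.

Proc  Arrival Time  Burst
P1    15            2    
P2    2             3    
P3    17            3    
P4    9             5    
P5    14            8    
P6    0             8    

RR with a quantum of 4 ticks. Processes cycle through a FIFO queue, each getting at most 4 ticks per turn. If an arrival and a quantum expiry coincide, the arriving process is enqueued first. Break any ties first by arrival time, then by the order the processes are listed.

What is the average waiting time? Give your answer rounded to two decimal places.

Timeline: | P6 0-4 | P2 4-7 | P6 7-11 | P4 11-15 | P5 15-19 | P1 19-21 | P4 21-22 | P3 22-25 | P5 25-29 |
Completion: P1=21  P2=7  P3=25  P4=22  P5=29  P6=11
Waiting times: P1=4, P2=2, P3=5, P4=8, P5=7, P6=3
Average waiting = (4+2+5+8+7+3) / 6 = 29/6 = 4.83

4.83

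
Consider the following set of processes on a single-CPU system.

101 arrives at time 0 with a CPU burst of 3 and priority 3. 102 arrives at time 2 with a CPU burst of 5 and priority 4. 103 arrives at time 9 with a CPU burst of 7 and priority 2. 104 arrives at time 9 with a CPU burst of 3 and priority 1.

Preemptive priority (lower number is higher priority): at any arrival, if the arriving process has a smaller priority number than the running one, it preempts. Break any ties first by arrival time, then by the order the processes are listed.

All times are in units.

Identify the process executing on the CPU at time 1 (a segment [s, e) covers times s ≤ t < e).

101

Timeline: | 101 0-3 | 102 3-8 | idle 8-9 | 104 9-12 | 103 12-19 |
Completion: 101=3  102=8  103=19  104=12
Turnaround (C−A): 101=3  102=6  103=10  104=3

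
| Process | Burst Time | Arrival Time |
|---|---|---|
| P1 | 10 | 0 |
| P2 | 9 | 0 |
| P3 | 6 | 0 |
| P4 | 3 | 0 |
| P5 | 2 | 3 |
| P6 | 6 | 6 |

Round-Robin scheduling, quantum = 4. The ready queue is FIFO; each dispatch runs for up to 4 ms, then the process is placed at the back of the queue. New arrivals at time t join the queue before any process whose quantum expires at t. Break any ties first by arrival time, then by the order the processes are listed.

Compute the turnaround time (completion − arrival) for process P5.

Gantt: | P1 0-4 | P2 4-8 | P3 8-12 | P4 12-15 | P5 15-17 | P1 17-21 | P6 21-25 | P2 25-29 | P3 29-31 | P1 31-33 | P6 33-35 | P2 35-36 |
Completion: P1=33  P2=36  P3=31  P4=15  P5=17  P6=35
Turnaround (C−A): P1=33  P2=36  P3=31  P4=15  P5=14  P6=29
Turnaround(P5) = completion − arrival = 17 − 3 = 14

14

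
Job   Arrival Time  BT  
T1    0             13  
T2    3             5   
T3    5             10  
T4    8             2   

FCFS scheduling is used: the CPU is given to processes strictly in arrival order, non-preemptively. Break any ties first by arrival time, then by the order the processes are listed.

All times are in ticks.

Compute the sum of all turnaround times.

Timeline: | T1 0-13 | T2 13-18 | T3 18-28 | T4 28-30 |
Completion: T1=13  T2=18  T3=28  T4=30
Turnaround = completion − arrival: T1=13, T2=15, T3=23, T4=22
Total turnaround = 13 + 15 + 23 + 22 = 73

73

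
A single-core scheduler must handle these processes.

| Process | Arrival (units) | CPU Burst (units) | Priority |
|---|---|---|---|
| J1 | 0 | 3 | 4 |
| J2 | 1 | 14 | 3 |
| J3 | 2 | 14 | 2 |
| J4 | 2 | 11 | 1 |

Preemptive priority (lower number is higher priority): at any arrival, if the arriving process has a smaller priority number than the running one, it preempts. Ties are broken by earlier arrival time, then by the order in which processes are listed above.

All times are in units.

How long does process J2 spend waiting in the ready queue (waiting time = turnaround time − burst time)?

Timeline: | J1 0-1 | J2 1-2 | J4 2-13 | J3 13-27 | J2 27-40 | J1 40-42 |
Completion: J1=42  J2=40  J3=27  J4=13
Turnaround (C−A): J1=42  J2=39  J3=25  J4=11
Waiting(J2) = turnaround − burst = 39 − 14 = 25

25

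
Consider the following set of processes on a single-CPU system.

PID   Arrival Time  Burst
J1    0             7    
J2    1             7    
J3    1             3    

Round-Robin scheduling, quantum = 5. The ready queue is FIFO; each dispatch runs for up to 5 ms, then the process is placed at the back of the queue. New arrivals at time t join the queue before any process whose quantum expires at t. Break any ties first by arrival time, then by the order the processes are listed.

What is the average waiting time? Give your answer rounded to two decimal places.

Timeline: | J1 0-5 | J2 5-10 | J3 10-13 | J1 13-15 | J2 15-17 |
Completion: J1=15  J2=17  J3=13
Turnaround (C−A): J1=15  J2=16  J3=12
Waiting times: J1=8, J2=9, J3=9
Average waiting = (8+9+9) / 3 = 26/3 = 8.67

8.67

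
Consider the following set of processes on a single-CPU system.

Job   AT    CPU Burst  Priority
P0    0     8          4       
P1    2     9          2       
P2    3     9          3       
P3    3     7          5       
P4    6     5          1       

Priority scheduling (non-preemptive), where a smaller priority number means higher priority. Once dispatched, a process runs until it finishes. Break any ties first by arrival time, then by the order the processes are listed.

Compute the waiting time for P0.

Gantt: | P0 0-8 | P4 8-13 | P1 13-22 | P2 22-31 | P3 31-38 |
Completion: P0=8  P1=22  P2=31  P3=38  P4=13
Waiting(P0) = turnaround − burst = 8 − 8 = 0

0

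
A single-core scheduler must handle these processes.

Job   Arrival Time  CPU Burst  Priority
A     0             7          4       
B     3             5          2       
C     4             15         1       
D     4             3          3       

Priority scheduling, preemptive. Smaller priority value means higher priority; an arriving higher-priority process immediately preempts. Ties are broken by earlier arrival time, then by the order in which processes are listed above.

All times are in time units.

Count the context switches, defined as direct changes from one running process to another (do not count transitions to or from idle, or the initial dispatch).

5

Gantt: | A 0-3 | B 3-4 | C 4-19 | B 19-23 | D 23-26 | A 26-30 |
Completion: A=30  B=23  C=19  D=26
Turnaround (C−A): A=30  B=20  C=15  D=22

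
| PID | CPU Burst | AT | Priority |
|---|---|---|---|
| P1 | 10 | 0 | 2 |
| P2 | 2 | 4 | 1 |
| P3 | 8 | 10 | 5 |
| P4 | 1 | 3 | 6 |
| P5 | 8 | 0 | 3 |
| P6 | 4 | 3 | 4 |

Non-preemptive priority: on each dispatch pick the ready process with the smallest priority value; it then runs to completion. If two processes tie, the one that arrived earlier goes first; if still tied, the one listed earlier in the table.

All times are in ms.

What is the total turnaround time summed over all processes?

111

Gantt: | P1 0-10 | P2 10-12 | P5 12-20 | P6 20-24 | P3 24-32 | P4 32-33 |
Completion: P1=10  P2=12  P3=32  P4=33  P5=20  P6=24
Turnaround = completion − arrival: P1=10, P2=8, P3=22, P4=30, P5=20, P6=21
Total turnaround = 10 + 8 + 22 + 30 + 20 + 21 = 111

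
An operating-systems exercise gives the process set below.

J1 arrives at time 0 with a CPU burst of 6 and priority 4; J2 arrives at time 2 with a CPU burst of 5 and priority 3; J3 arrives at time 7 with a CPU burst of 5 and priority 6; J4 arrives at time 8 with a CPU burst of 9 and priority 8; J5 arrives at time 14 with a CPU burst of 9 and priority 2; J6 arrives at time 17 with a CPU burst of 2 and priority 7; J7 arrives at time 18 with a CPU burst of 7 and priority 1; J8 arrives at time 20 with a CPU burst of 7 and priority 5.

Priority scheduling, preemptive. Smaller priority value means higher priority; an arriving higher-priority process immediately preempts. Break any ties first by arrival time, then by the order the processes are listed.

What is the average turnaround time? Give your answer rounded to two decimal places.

Timeline: | J1 0-2 | J2 2-7 | J1 7-11 | J3 11-14 | J5 14-18 | J7 18-25 | J5 25-30 | J8 30-37 | J3 37-39 | J6 39-41 | J4 41-50 |
Completion: J1=11  J2=7  J3=39  J4=50  J5=30  J6=41  J7=25  J8=37
Turnaround (C−A): J1=11  J2=5  J3=32  J4=42  J5=16  J6=24  J7=7  J8=17
Turnaround times: J1=11, J2=5, J3=32, J4=42, J5=16, J6=24, J7=7, J8=17
Average turnaround = (11+5+32+42+16+24+7+17) / 8 = 154/8 = 19.25

19.25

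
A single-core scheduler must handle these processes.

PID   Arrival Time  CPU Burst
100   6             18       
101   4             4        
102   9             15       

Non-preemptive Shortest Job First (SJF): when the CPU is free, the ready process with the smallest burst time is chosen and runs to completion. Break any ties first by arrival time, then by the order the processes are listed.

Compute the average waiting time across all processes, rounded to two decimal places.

Timeline: | idle 0-4 | 101 4-8 | 100 8-26 | 102 26-41 |
Completion: 100=26  101=8  102=41
Waiting times: 100=2, 101=0, 102=17
Average waiting = (2+0+17) / 3 = 19/3 = 6.33

6.33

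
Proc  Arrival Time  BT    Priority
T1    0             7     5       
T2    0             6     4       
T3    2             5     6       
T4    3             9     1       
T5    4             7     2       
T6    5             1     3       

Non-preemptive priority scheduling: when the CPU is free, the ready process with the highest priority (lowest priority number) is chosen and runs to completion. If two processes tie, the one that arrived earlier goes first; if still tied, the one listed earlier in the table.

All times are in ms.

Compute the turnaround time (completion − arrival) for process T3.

33

Gantt: | T2 0-6 | T4 6-15 | T5 15-22 | T6 22-23 | T1 23-30 | T3 30-35 |
Completion: T1=30  T2=6  T3=35  T4=15  T5=22  T6=23
Turnaround (C−A): T1=30  T2=6  T3=33  T4=12  T5=18  T6=18
Turnaround(T3) = completion − arrival = 35 − 2 = 33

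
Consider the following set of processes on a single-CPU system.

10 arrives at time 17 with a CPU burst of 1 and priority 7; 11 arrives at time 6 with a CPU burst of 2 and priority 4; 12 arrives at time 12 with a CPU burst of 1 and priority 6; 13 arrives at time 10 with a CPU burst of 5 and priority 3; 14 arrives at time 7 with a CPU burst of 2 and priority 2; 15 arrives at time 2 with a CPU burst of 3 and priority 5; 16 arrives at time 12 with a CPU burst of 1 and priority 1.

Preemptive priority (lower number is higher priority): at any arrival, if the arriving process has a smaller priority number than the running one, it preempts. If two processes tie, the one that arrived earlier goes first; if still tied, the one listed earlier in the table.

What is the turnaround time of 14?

2

Timeline: | idle 0-2 | 15 2-5 | idle 5-6 | 11 6-7 | 14 7-9 | 11 9-10 | 13 10-12 | 16 12-13 | 13 13-16 | 12 16-17 | 10 17-18 |
Completion: 10=18  11=10  12=17  13=16  14=9  15=5  16=13
Turnaround(14) = completion − arrival = 9 − 7 = 2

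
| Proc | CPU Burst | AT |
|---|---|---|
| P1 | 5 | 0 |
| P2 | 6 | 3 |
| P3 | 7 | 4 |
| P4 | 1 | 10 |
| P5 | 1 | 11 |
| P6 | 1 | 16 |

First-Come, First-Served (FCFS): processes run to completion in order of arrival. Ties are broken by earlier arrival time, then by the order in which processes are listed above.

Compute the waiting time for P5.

Timeline: | P1 0-5 | P2 5-11 | P3 11-18 | P4 18-19 | P5 19-20 | P6 20-21 |
Completion: P1=5  P2=11  P3=18  P4=19  P5=20  P6=21
Waiting(P5) = turnaround − burst = 9 − 1 = 8

8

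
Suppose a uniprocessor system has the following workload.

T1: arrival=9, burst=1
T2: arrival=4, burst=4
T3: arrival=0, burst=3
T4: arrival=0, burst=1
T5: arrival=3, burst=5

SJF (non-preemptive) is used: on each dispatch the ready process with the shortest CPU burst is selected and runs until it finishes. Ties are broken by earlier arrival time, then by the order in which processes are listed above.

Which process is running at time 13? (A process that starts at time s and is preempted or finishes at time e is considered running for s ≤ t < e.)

T1

Schedule: | T4 0-1 | T3 1-4 | T2 4-8 | T5 8-13 | T1 13-14 |
Completion: T1=14  T2=8  T3=4  T4=1  T5=13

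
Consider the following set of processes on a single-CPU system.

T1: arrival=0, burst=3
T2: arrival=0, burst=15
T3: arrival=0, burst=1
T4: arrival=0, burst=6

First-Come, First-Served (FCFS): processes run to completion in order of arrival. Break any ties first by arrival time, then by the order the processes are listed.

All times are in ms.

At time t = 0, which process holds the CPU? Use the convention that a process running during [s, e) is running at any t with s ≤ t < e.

T1

Schedule: | T1 0-3 | T2 3-18 | T3 18-19 | T4 19-25 |
Completion: T1=3  T2=18  T3=19  T4=25
Turnaround (C−A): T1=3  T2=18  T3=19  T4=25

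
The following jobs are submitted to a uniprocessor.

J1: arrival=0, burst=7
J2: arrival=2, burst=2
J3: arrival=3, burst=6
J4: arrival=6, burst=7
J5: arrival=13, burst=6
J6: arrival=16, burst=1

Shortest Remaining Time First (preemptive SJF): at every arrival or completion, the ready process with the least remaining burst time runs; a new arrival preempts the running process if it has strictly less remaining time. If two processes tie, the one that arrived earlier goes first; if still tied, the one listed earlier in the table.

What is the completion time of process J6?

Timeline: | J1 0-2 | J2 2-4 | J1 4-9 | J3 9-15 | J5 15-16 | J6 16-17 | J5 17-22 | J4 22-29 |
Completion: J1=9  J2=4  J3=15  J4=29  J5=22  J6=17

17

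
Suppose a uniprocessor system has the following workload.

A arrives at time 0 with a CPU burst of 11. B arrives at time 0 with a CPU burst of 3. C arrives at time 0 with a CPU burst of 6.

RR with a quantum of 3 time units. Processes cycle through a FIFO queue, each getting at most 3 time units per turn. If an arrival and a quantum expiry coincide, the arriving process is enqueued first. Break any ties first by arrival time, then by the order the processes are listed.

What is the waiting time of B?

3

Schedule: | A 0-3 | B 3-6 | C 6-9 | A 9-12 | C 12-15 | A 15-20 |
Completion: A=20  B=6  C=15
Waiting(B) = turnaround − burst = 6 − 3 = 3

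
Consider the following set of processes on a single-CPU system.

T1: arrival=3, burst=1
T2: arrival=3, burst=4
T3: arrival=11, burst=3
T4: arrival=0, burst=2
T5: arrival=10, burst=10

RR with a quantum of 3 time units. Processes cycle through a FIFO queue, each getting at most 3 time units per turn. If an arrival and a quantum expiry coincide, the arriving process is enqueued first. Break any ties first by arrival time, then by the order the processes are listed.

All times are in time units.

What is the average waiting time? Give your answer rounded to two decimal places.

Timeline: | T4 0-2 | idle 2-3 | T1 3-4 | T2 4-8 | idle 8-10 | T5 10-13 | T3 13-16 | T5 16-23 |
Completion: T1=4  T2=8  T3=16  T4=2  T5=23
Turnaround (C−A): T1=1  T2=5  T3=5  T4=2  T5=13
Waiting times: T1=0, T2=1, T3=2, T4=0, T5=3
Average waiting = (0+1+2+0+3) / 5 = 6/5 = 1.20

1.20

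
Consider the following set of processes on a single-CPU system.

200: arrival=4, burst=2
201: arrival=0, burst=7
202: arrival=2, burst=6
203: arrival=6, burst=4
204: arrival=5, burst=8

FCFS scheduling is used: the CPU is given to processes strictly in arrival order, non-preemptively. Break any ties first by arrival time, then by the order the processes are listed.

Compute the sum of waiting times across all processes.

Timeline: | 201 0-7 | 202 7-13 | 200 13-15 | 204 15-23 | 203 23-27 |
Completion: 200=15  201=7  202=13  203=27  204=23
Turnaround (C−A): 200=11  201=7  202=11  203=21  204=18
Waiting = turnaround − burst: 200=9, 201=0, 202=5, 203=17, 204=10
Total waiting = 9 + 0 + 5 + 17 + 10 = 41

41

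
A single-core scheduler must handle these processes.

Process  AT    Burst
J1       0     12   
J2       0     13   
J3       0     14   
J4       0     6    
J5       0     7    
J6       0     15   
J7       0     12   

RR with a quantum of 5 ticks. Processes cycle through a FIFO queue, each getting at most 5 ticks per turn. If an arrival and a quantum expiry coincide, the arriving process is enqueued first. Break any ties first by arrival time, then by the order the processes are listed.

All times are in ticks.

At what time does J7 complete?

Timeline: | J1 0-5 | J2 5-10 | J3 10-15 | J4 15-20 | J5 20-25 | J6 25-30 | J7 30-35 | J1 35-40 | J2 40-45 | J3 45-50 | J4 50-51 | J5 51-53 | J6 53-58 | J7 58-63 | J1 63-65 | J2 65-68 | J3 68-72 | J6 72-77 | J7 77-79 |
Completion: J1=65  J2=68  J3=72  J4=51  J5=53  J6=77  J7=79
Turnaround (C−A): J1=65  J2=68  J3=72  J4=51  J5=53  J6=77  J7=79

79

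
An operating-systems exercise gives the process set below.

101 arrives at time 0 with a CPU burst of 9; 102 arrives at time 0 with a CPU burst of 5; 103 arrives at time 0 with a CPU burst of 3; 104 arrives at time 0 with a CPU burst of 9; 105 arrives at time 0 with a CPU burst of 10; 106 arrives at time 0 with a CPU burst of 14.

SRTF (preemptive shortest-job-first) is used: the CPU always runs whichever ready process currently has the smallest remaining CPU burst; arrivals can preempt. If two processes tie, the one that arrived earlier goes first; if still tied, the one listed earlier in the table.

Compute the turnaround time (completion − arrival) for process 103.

Schedule: | 103 0-3 | 102 3-8 | 101 8-17 | 104 17-26 | 105 26-36 | 106 36-50 |
Completion: 101=17  102=8  103=3  104=26  105=36  106=50
Turnaround(103) = completion − arrival = 3 − 0 = 3

3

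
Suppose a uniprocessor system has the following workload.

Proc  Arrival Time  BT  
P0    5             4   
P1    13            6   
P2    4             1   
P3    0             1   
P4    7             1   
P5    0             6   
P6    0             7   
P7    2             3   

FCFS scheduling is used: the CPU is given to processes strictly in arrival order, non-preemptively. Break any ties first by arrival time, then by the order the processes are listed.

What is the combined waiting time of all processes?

Gantt: | P3 0-1 | P5 1-7 | P6 7-14 | P7 14-17 | P2 17-18 | P0 18-22 | P4 22-23 | P1 23-29 |
Completion: P0=22  P1=29  P2=18  P3=1  P4=23  P5=7  P6=14  P7=17
Turnaround (C−A): P0=17  P1=16  P2=14  P3=1  P4=16  P5=7  P6=14  P7=15
Waiting = turnaround − burst: P0=13, P1=10, P2=13, P3=0, P4=15, P5=1, P6=7, P7=12
Total waiting = 13 + 10 + 13 + 0 + 15 + 1 + 7 + 12 = 71

71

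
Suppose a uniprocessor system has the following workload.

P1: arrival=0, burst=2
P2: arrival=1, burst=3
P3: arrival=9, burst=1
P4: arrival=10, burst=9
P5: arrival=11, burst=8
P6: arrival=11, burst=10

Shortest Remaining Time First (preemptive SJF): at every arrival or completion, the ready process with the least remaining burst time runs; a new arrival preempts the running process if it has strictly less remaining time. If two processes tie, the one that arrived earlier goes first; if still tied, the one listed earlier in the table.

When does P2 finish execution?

Timeline: | P1 0-2 | P2 2-5 | idle 5-9 | P3 9-10 | P4 10-19 | P5 19-27 | P6 27-37 |
Completion: P1=2  P2=5  P3=10  P4=19  P5=27  P6=37

5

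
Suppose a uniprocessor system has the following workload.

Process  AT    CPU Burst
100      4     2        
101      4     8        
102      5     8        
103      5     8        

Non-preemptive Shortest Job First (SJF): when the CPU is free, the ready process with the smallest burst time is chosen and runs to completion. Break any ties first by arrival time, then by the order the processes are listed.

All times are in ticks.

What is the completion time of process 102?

Gantt: | idle 0-4 | 100 4-6 | 101 6-14 | 102 14-22 | 103 22-30 |
Completion: 100=6  101=14  102=22  103=30

22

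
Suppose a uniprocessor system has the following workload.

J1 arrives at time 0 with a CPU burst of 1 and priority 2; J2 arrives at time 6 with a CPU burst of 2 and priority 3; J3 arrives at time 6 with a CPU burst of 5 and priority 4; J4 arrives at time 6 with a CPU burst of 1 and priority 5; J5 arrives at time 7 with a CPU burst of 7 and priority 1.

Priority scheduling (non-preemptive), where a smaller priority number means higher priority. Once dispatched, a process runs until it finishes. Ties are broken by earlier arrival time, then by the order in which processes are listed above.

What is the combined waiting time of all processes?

Gantt: | J1 0-1 | idle 1-6 | J2 6-8 | J5 8-15 | J3 15-20 | J4 20-21 |
Completion: J1=1  J2=8  J3=20  J4=21  J5=15
Turnaround (C−A): J1=1  J2=2  J3=14  J4=15  J5=8
Waiting = turnaround − burst: J1=0, J2=0, J3=9, J4=14, J5=1
Total waiting = 0 + 0 + 9 + 14 + 1 = 24

24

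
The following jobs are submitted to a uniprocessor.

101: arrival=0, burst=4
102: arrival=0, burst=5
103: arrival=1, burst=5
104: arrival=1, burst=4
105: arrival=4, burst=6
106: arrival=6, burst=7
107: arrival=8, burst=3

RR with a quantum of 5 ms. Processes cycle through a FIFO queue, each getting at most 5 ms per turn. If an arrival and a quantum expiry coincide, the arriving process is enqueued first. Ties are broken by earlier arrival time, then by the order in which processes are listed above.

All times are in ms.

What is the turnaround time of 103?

13

Timeline: | 101 0-4 | 102 4-9 | 103 9-14 | 104 14-18 | 105 18-23 | 106 23-28 | 107 28-31 | 105 31-32 | 106 32-34 |
Completion: 101=4  102=9  103=14  104=18  105=32  106=34  107=31
Turnaround (C−A): 101=4  102=9  103=13  104=17  105=28  106=28  107=23
Turnaround(103) = completion − arrival = 14 − 1 = 13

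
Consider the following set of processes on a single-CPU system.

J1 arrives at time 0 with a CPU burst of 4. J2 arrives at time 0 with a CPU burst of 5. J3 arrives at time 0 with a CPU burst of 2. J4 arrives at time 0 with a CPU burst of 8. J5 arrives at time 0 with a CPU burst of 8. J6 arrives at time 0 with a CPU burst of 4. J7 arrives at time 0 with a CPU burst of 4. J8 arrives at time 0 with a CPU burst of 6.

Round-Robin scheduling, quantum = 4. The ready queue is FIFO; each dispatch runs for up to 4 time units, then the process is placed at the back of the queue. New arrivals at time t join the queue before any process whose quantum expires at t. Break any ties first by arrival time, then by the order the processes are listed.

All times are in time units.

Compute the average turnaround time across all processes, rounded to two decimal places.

26.00

Timeline: | J1 0-4 | J2 4-8 | J3 8-10 | J4 10-14 | J5 14-18 | J6 18-22 | J7 22-26 | J8 26-30 | J2 30-31 | J4 31-35 | J5 35-39 | J8 39-41 |
Completion: J1=4  J2=31  J3=10  J4=35  J5=39  J6=22  J7=26  J8=41
Turnaround (C−A): J1=4  J2=31  J3=10  J4=35  J5=39  J6=22  J7=26  J8=41
Turnaround times: J1=4, J2=31, J3=10, J4=35, J5=39, J6=22, J7=26, J8=41
Average turnaround = (4+31+10+35+39+22+26+41) / 8 = 208/8 = 26.00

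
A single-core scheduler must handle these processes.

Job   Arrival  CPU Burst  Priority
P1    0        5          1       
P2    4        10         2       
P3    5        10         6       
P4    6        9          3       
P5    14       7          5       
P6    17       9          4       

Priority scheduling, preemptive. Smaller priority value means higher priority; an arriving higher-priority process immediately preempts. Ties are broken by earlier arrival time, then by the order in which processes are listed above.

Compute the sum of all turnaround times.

Gantt: | P1 0-5 | P2 5-15 | P4 15-24 | P6 24-33 | P5 33-40 | P3 40-50 |
Completion: P1=5  P2=15  P3=50  P4=24  P5=40  P6=33
Turnaround = completion − arrival: P1=5, P2=11, P3=45, P4=18, P5=26, P6=16
Total turnaround = 5 + 11 + 45 + 18 + 26 + 16 = 121

121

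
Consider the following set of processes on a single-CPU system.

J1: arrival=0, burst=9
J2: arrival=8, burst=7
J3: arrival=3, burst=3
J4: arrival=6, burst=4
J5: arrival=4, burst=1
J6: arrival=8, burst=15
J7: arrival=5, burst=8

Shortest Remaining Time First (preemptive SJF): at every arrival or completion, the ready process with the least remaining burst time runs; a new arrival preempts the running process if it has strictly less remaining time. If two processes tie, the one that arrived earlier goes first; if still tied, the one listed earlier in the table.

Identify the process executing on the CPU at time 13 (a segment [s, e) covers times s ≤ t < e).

J1

Timeline: | J1 0-3 | J3 3-4 | J5 4-5 | J3 5-7 | J4 7-11 | J1 11-17 | J2 17-24 | J7 24-32 | J6 32-47 |
Completion: J1=17  J2=24  J3=7  J4=11  J5=5  J6=47  J7=32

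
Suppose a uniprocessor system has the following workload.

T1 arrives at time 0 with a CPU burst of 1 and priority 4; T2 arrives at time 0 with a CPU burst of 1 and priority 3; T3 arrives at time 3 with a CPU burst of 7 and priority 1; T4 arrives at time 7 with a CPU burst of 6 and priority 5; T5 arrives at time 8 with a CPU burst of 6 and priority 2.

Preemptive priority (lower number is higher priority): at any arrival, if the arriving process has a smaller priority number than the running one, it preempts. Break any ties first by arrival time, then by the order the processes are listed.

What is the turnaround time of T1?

2

Timeline: | T2 0-1 | T1 1-2 | idle 2-3 | T3 3-10 | T5 10-16 | T4 16-22 |
Completion: T1=2  T2=1  T3=10  T4=22  T5=16
Turnaround (C−A): T1=2  T2=1  T3=7  T4=15  T5=8
Turnaround(T1) = completion − arrival = 2 − 0 = 2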